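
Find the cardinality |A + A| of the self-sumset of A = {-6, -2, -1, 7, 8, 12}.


A + A = {a + a' : a, a' ∈ A}; |A| = 6.
General bounds: 2|A| - 1 ≤ |A + A| ≤ |A|(|A|+1)/2, i.e. 11 ≤ |A + A| ≤ 21.
Lower bound 2|A|-1 is attained iff A is an arithmetic progression.
Enumerate sums a + a' for a ≤ a' (symmetric, so this suffices):
a = -6: -6+-6=-12, -6+-2=-8, -6+-1=-7, -6+7=1, -6+8=2, -6+12=6
a = -2: -2+-2=-4, -2+-1=-3, -2+7=5, -2+8=6, -2+12=10
a = -1: -1+-1=-2, -1+7=6, -1+8=7, -1+12=11
a = 7: 7+7=14, 7+8=15, 7+12=19
a = 8: 8+8=16, 8+12=20
a = 12: 12+12=24
Distinct sums: {-12, -8, -7, -4, -3, -2, 1, 2, 5, 6, 7, 10, 11, 14, 15, 16, 19, 20, 24}
|A + A| = 19

|A + A| = 19


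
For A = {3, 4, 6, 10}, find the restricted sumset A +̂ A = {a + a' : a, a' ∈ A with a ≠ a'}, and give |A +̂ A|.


Restricted sumset: A +̂ A = {a + a' : a ∈ A, a' ∈ A, a ≠ a'}.
Equivalently, take A + A and drop any sum 2a that is achievable ONLY as a + a for a ∈ A (i.e. sums representable only with equal summands).
Enumerate pairs (a, a') with a < a' (symmetric, so each unordered pair gives one sum; this covers all a ≠ a'):
  3 + 4 = 7
  3 + 6 = 9
  3 + 10 = 13
  4 + 6 = 10
  4 + 10 = 14
  6 + 10 = 16
Collected distinct sums: {7, 9, 10, 13, 14, 16}
|A +̂ A| = 6
(Reference bound: |A +̂ A| ≥ 2|A| - 3 for |A| ≥ 2, with |A| = 4 giving ≥ 5.)

|A +̂ A| = 6


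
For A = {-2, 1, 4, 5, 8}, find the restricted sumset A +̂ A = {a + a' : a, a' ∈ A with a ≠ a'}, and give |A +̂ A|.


Restricted sumset: A +̂ A = {a + a' : a ∈ A, a' ∈ A, a ≠ a'}.
Equivalently, take A + A and drop any sum 2a that is achievable ONLY as a + a for a ∈ A (i.e. sums representable only with equal summands).
Enumerate pairs (a, a') with a < a' (symmetric, so each unordered pair gives one sum; this covers all a ≠ a'):
  -2 + 1 = -1
  -2 + 4 = 2
  -2 + 5 = 3
  -2 + 8 = 6
  1 + 4 = 5
  1 + 5 = 6
  1 + 8 = 9
  4 + 5 = 9
  4 + 8 = 12
  5 + 8 = 13
Collected distinct sums: {-1, 2, 3, 5, 6, 9, 12, 13}
|A +̂ A| = 8
(Reference bound: |A +̂ A| ≥ 2|A| - 3 for |A| ≥ 2, with |A| = 5 giving ≥ 7.)

|A +̂ A| = 8


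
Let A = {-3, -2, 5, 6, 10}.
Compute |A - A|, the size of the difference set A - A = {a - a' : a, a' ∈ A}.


A - A = {a - a' : a, a' ∈ A}; |A| = 5.
Bounds: 2|A|-1 ≤ |A - A| ≤ |A|² - |A| + 1, i.e. 9 ≤ |A - A| ≤ 21.
Note: 0 ∈ A - A always (from a - a). The set is symmetric: if d ∈ A - A then -d ∈ A - A.
Enumerate nonzero differences d = a - a' with a > a' (then include -d):
Positive differences: {1, 4, 5, 7, 8, 9, 12, 13}
Full difference set: {0} ∪ (positive diffs) ∪ (negative diffs).
|A - A| = 1 + 2·8 = 17 (matches direct enumeration: 17).

|A - A| = 17


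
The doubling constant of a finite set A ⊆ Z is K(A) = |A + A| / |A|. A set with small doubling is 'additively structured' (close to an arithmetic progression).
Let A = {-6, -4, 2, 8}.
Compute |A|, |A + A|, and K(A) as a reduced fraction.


|A| = 4.
Compute A + A by enumerating all 16 pairs.
A + A = {-12, -10, -8, -4, -2, 2, 4, 10, 16}, so |A + A| = 9.
K = |A + A| / |A| = 9/4 (already in lowest terms) ≈ 2.2500.
Reference: AP of size 4 gives K = 7/4 ≈ 1.7500; a fully generic set of size 4 gives K ≈ 2.5000.

|A| = 4, |A + A| = 9, K = 9/4.


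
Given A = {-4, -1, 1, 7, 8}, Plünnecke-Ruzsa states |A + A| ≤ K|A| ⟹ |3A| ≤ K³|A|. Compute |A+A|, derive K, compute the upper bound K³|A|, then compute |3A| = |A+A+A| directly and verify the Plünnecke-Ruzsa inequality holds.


|A| = 5.
Step 1: Compute A + A by enumerating all 25 pairs.
A + A = {-8, -5, -3, -2, 0, 2, 3, 4, 6, 7, 8, 9, 14, 15, 16}, so |A + A| = 15.
Step 2: Doubling constant K = |A + A|/|A| = 15/5 = 15/5 ≈ 3.0000.
Step 3: Plünnecke-Ruzsa gives |3A| ≤ K³·|A| = (3.0000)³ · 5 ≈ 135.0000.
Step 4: Compute 3A = A + A + A directly by enumerating all triples (a,b,c) ∈ A³; |3A| = 30.
Step 5: Check 30 ≤ 135.0000? Yes ✓.

K = 15/5, Plünnecke-Ruzsa bound K³|A| ≈ 135.0000, |3A| = 30, inequality holds.


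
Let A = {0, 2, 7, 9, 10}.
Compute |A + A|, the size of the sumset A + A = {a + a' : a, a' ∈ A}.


A + A = {a + a' : a, a' ∈ A}; |A| = 5.
General bounds: 2|A| - 1 ≤ |A + A| ≤ |A|(|A|+1)/2, i.e. 9 ≤ |A + A| ≤ 15.
Lower bound 2|A|-1 is attained iff A is an arithmetic progression.
Enumerate sums a + a' for a ≤ a' (symmetric, so this suffices):
a = 0: 0+0=0, 0+2=2, 0+7=7, 0+9=9, 0+10=10
a = 2: 2+2=4, 2+7=9, 2+9=11, 2+10=12
a = 7: 7+7=14, 7+9=16, 7+10=17
a = 9: 9+9=18, 9+10=19
a = 10: 10+10=20
Distinct sums: {0, 2, 4, 7, 9, 10, 11, 12, 14, 16, 17, 18, 19, 20}
|A + A| = 14

|A + A| = 14


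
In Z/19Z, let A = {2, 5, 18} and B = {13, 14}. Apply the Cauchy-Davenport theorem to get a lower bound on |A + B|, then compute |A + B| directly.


Cauchy-Davenport: |A + B| ≥ min(p, |A| + |B| - 1) for A, B nonempty in Z/pZ.
|A| = 3, |B| = 2, p = 19.
CD lower bound = min(19, 3 + 2 - 1) = min(19, 4) = 4.
Compute A + B mod 19 directly:
a = 2: 2+13=15, 2+14=16
a = 5: 5+13=18, 5+14=0
a = 18: 18+13=12, 18+14=13
A + B = {0, 12, 13, 15, 16, 18}, so |A + B| = 6.
Verify: 6 ≥ 4? Yes ✓.

CD lower bound = 4, actual |A + B| = 6.


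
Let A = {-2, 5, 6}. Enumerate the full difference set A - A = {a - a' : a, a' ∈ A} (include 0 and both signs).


A - A = {a - a' : a, a' ∈ A}.
Compute a - a' for each ordered pair (a, a'):
a = -2: -2--2=0, -2-5=-7, -2-6=-8
a = 5: 5--2=7, 5-5=0, 5-6=-1
a = 6: 6--2=8, 6-5=1, 6-6=0
Collecting distinct values (and noting 0 appears from a-a):
A - A = {-8, -7, -1, 0, 1, 7, 8}
|A - A| = 7

A - A = {-8, -7, -1, 0, 1, 7, 8}


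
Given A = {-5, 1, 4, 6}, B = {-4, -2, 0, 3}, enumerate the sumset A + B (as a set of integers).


A + B = {a + b : a ∈ A, b ∈ B}.
Enumerate all |A|·|B| = 4·4 = 16 pairs (a, b) and collect distinct sums.
a = -5: -5+-4=-9, -5+-2=-7, -5+0=-5, -5+3=-2
a = 1: 1+-4=-3, 1+-2=-1, 1+0=1, 1+3=4
a = 4: 4+-4=0, 4+-2=2, 4+0=4, 4+3=7
a = 6: 6+-4=2, 6+-2=4, 6+0=6, 6+3=9
Collecting distinct sums: A + B = {-9, -7, -5, -3, -2, -1, 0, 1, 2, 4, 6, 7, 9}
|A + B| = 13

A + B = {-9, -7, -5, -3, -2, -1, 0, 1, 2, 4, 6, 7, 9}


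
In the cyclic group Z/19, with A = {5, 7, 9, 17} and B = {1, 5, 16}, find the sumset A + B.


Work in Z/19Z: reduce every sum a + b modulo 19.
Enumerate all 12 pairs:
a = 5: 5+1=6, 5+5=10, 5+16=2
a = 7: 7+1=8, 7+5=12, 7+16=4
a = 9: 9+1=10, 9+5=14, 9+16=6
a = 17: 17+1=18, 17+5=3, 17+16=14
Distinct residues collected: {2, 3, 4, 6, 8, 10, 12, 14, 18}
|A + B| = 9 (out of 19 total residues).

A + B = {2, 3, 4, 6, 8, 10, 12, 14, 18}


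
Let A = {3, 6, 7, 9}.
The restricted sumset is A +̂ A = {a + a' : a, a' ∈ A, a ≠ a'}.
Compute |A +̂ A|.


Restricted sumset: A +̂ A = {a + a' : a ∈ A, a' ∈ A, a ≠ a'}.
Equivalently, take A + A and drop any sum 2a that is achievable ONLY as a + a for a ∈ A (i.e. sums representable only with equal summands).
Enumerate pairs (a, a') with a < a' (symmetric, so each unordered pair gives one sum; this covers all a ≠ a'):
  3 + 6 = 9
  3 + 7 = 10
  3 + 9 = 12
  6 + 7 = 13
  6 + 9 = 15
  7 + 9 = 16
Collected distinct sums: {9, 10, 12, 13, 15, 16}
|A +̂ A| = 6
(Reference bound: |A +̂ A| ≥ 2|A| - 3 for |A| ≥ 2, with |A| = 4 giving ≥ 5.)

|A +̂ A| = 6


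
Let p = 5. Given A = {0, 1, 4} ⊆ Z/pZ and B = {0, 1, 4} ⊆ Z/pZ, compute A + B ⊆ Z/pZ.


Work in Z/5Z: reduce every sum a + b modulo 5.
Enumerate all 9 pairs:
a = 0: 0+0=0, 0+1=1, 0+4=4
a = 1: 1+0=1, 1+1=2, 1+4=0
a = 4: 4+0=4, 4+1=0, 4+4=3
Distinct residues collected: {0, 1, 2, 3, 4}
|A + B| = 5 (out of 5 total residues).

A + B = {0, 1, 2, 3, 4}


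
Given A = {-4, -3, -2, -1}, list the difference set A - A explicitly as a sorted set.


A - A = {a - a' : a, a' ∈ A}.
Compute a - a' for each ordered pair (a, a'):
a = -4: -4--4=0, -4--3=-1, -4--2=-2, -4--1=-3
a = -3: -3--4=1, -3--3=0, -3--2=-1, -3--1=-2
a = -2: -2--4=2, -2--3=1, -2--2=0, -2--1=-1
a = -1: -1--4=3, -1--3=2, -1--2=1, -1--1=0
Collecting distinct values (and noting 0 appears from a-a):
A - A = {-3, -2, -1, 0, 1, 2, 3}
|A - A| = 7

A - A = {-3, -2, -1, 0, 1, 2, 3}


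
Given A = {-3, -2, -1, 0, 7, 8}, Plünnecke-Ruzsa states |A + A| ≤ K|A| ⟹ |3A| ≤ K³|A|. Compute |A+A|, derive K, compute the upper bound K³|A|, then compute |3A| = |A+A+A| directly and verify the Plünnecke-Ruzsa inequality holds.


|A| = 6.
Step 1: Compute A + A by enumerating all 36 pairs.
A + A = {-6, -5, -4, -3, -2, -1, 0, 4, 5, 6, 7, 8, 14, 15, 16}, so |A + A| = 15.
Step 2: Doubling constant K = |A + A|/|A| = 15/6 = 15/6 ≈ 2.5000.
Step 3: Plünnecke-Ruzsa gives |3A| ≤ K³·|A| = (2.5000)³ · 6 ≈ 93.7500.
Step 4: Compute 3A = A + A + A directly by enumerating all triples (a,b,c) ∈ A³; |3A| = 28.
Step 5: Check 28 ≤ 93.7500? Yes ✓.

K = 15/6, Plünnecke-Ruzsa bound K³|A| ≈ 93.7500, |3A| = 28, inequality holds.


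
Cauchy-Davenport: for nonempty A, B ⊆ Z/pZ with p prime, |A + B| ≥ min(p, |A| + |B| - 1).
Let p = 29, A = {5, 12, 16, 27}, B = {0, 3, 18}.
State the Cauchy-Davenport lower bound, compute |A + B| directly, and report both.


Cauchy-Davenport: |A + B| ≥ min(p, |A| + |B| - 1) for A, B nonempty in Z/pZ.
|A| = 4, |B| = 3, p = 29.
CD lower bound = min(29, 4 + 3 - 1) = min(29, 6) = 6.
Compute A + B mod 29 directly:
a = 5: 5+0=5, 5+3=8, 5+18=23
a = 12: 12+0=12, 12+3=15, 12+18=1
a = 16: 16+0=16, 16+3=19, 16+18=5
a = 27: 27+0=27, 27+3=1, 27+18=16
A + B = {1, 5, 8, 12, 15, 16, 19, 23, 27}, so |A + B| = 9.
Verify: 9 ≥ 6? Yes ✓.

CD lower bound = 6, actual |A + B| = 9.


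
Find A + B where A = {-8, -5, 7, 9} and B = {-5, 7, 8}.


A + B = {a + b : a ∈ A, b ∈ B}.
Enumerate all |A|·|B| = 4·3 = 12 pairs (a, b) and collect distinct sums.
a = -8: -8+-5=-13, -8+7=-1, -8+8=0
a = -5: -5+-5=-10, -5+7=2, -5+8=3
a = 7: 7+-5=2, 7+7=14, 7+8=15
a = 9: 9+-5=4, 9+7=16, 9+8=17
Collecting distinct sums: A + B = {-13, -10, -1, 0, 2, 3, 4, 14, 15, 16, 17}
|A + B| = 11

A + B = {-13, -10, -1, 0, 2, 3, 4, 14, 15, 16, 17}


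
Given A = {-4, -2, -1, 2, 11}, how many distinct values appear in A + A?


A + A = {a + a' : a, a' ∈ A}; |A| = 5.
General bounds: 2|A| - 1 ≤ |A + A| ≤ |A|(|A|+1)/2, i.e. 9 ≤ |A + A| ≤ 15.
Lower bound 2|A|-1 is attained iff A is an arithmetic progression.
Enumerate sums a + a' for a ≤ a' (symmetric, so this suffices):
a = -4: -4+-4=-8, -4+-2=-6, -4+-1=-5, -4+2=-2, -4+11=7
a = -2: -2+-2=-4, -2+-1=-3, -2+2=0, -2+11=9
a = -1: -1+-1=-2, -1+2=1, -1+11=10
a = 2: 2+2=4, 2+11=13
a = 11: 11+11=22
Distinct sums: {-8, -6, -5, -4, -3, -2, 0, 1, 4, 7, 9, 10, 13, 22}
|A + A| = 14

|A + A| = 14


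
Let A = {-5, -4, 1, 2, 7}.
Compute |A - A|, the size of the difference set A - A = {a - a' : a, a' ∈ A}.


A - A = {a - a' : a, a' ∈ A}; |A| = 5.
Bounds: 2|A|-1 ≤ |A - A| ≤ |A|² - |A| + 1, i.e. 9 ≤ |A - A| ≤ 21.
Note: 0 ∈ A - A always (from a - a). The set is symmetric: if d ∈ A - A then -d ∈ A - A.
Enumerate nonzero differences d = a - a' with a > a' (then include -d):
Positive differences: {1, 5, 6, 7, 11, 12}
Full difference set: {0} ∪ (positive diffs) ∪ (negative diffs).
|A - A| = 1 + 2·6 = 13 (matches direct enumeration: 13).

|A - A| = 13


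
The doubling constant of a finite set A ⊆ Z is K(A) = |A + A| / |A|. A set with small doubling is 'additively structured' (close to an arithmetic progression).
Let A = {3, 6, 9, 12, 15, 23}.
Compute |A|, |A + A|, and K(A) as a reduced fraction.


|A| = 6.
Compute A + A by enumerating all 36 pairs.
A + A = {6, 9, 12, 15, 18, 21, 24, 26, 27, 29, 30, 32, 35, 38, 46}, so |A + A| = 15.
K = |A + A| / |A| = 15/6 = 5/2 ≈ 2.5000.
Reference: AP of size 6 gives K = 11/6 ≈ 1.8333; a fully generic set of size 6 gives K ≈ 3.5000.

|A| = 6, |A + A| = 15, K = 15/6 = 5/2.


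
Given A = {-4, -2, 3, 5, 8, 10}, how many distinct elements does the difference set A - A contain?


A - A = {a - a' : a, a' ∈ A}; |A| = 6.
Bounds: 2|A|-1 ≤ |A - A| ≤ |A|² - |A| + 1, i.e. 11 ≤ |A - A| ≤ 31.
Note: 0 ∈ A - A always (from a - a). The set is symmetric: if d ∈ A - A then -d ∈ A - A.
Enumerate nonzero differences d = a - a' with a > a' (then include -d):
Positive differences: {2, 3, 5, 7, 9, 10, 12, 14}
Full difference set: {0} ∪ (positive diffs) ∪ (negative diffs).
|A - A| = 1 + 2·8 = 17 (matches direct enumeration: 17).

|A - A| = 17


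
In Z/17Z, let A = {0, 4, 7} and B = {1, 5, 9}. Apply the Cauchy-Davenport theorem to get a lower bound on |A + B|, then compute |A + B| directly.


Cauchy-Davenport: |A + B| ≥ min(p, |A| + |B| - 1) for A, B nonempty in Z/pZ.
|A| = 3, |B| = 3, p = 17.
CD lower bound = min(17, 3 + 3 - 1) = min(17, 5) = 5.
Compute A + B mod 17 directly:
a = 0: 0+1=1, 0+5=5, 0+9=9
a = 4: 4+1=5, 4+5=9, 4+9=13
a = 7: 7+1=8, 7+5=12, 7+9=16
A + B = {1, 5, 8, 9, 12, 13, 16}, so |A + B| = 7.
Verify: 7 ≥ 5? Yes ✓.

CD lower bound = 5, actual |A + B| = 7.


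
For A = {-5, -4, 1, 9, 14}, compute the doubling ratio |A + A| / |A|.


|A| = 5.
Compute A + A by enumerating all 25 pairs.
A + A = {-10, -9, -8, -4, -3, 2, 4, 5, 9, 10, 15, 18, 23, 28}, so |A + A| = 14.
K = |A + A| / |A| = 14/5 (already in lowest terms) ≈ 2.8000.
Reference: AP of size 5 gives K = 9/5 ≈ 1.8000; a fully generic set of size 5 gives K ≈ 3.0000.

|A| = 5, |A + A| = 14, K = 14/5.


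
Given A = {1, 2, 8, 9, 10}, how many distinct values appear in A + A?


A + A = {a + a' : a, a' ∈ A}; |A| = 5.
General bounds: 2|A| - 1 ≤ |A + A| ≤ |A|(|A|+1)/2, i.e. 9 ≤ |A + A| ≤ 15.
Lower bound 2|A|-1 is attained iff A is an arithmetic progression.
Enumerate sums a + a' for a ≤ a' (symmetric, so this suffices):
a = 1: 1+1=2, 1+2=3, 1+8=9, 1+9=10, 1+10=11
a = 2: 2+2=4, 2+8=10, 2+9=11, 2+10=12
a = 8: 8+8=16, 8+9=17, 8+10=18
a = 9: 9+9=18, 9+10=19
a = 10: 10+10=20
Distinct sums: {2, 3, 4, 9, 10, 11, 12, 16, 17, 18, 19, 20}
|A + A| = 12

|A + A| = 12


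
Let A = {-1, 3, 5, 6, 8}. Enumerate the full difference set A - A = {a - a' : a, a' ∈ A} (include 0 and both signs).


A - A = {a - a' : a, a' ∈ A}.
Compute a - a' for each ordered pair (a, a'):
a = -1: -1--1=0, -1-3=-4, -1-5=-6, -1-6=-7, -1-8=-9
a = 3: 3--1=4, 3-3=0, 3-5=-2, 3-6=-3, 3-8=-5
a = 5: 5--1=6, 5-3=2, 5-5=0, 5-6=-1, 5-8=-3
a = 6: 6--1=7, 6-3=3, 6-5=1, 6-6=0, 6-8=-2
a = 8: 8--1=9, 8-3=5, 8-5=3, 8-6=2, 8-8=0
Collecting distinct values (and noting 0 appears from a-a):
A - A = {-9, -7, -6, -5, -4, -3, -2, -1, 0, 1, 2, 3, 4, 5, 6, 7, 9}
|A - A| = 17

A - A = {-9, -7, -6, -5, -4, -3, -2, -1, 0, 1, 2, 3, 4, 5, 6, 7, 9}


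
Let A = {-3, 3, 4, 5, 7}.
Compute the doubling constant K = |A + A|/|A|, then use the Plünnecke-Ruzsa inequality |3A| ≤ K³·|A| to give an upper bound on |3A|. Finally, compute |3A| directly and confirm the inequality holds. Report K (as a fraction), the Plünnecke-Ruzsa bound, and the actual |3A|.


|A| = 5.
Step 1: Compute A + A by enumerating all 25 pairs.
A + A = {-6, 0, 1, 2, 4, 6, 7, 8, 9, 10, 11, 12, 14}, so |A + A| = 13.
Step 2: Doubling constant K = |A + A|/|A| = 13/5 = 13/5 ≈ 2.6000.
Step 3: Plünnecke-Ruzsa gives |3A| ≤ K³·|A| = (2.6000)³ · 5 ≈ 87.8800.
Step 4: Compute 3A = A + A + A directly by enumerating all triples (a,b,c) ∈ A³; |3A| = 23.
Step 5: Check 23 ≤ 87.8800? Yes ✓.

K = 13/5, Plünnecke-Ruzsa bound K³|A| ≈ 87.8800, |3A| = 23, inequality holds.


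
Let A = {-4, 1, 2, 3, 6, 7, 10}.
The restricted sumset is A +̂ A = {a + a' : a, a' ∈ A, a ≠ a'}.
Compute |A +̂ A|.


Restricted sumset: A +̂ A = {a + a' : a ∈ A, a' ∈ A, a ≠ a'}.
Equivalently, take A + A and drop any sum 2a that is achievable ONLY as a + a for a ∈ A (i.e. sums representable only with equal summands).
Enumerate pairs (a, a') with a < a' (symmetric, so each unordered pair gives one sum; this covers all a ≠ a'):
  -4 + 1 = -3
  -4 + 2 = -2
  -4 + 3 = -1
  -4 + 6 = 2
  -4 + 7 = 3
  -4 + 10 = 6
  1 + 2 = 3
  1 + 3 = 4
  1 + 6 = 7
  1 + 7 = 8
  1 + 10 = 11
  2 + 3 = 5
  2 + 6 = 8
  2 + 7 = 9
  2 + 10 = 12
  3 + 6 = 9
  3 + 7 = 10
  3 + 10 = 13
  6 + 7 = 13
  6 + 10 = 16
  7 + 10 = 17
Collected distinct sums: {-3, -2, -1, 2, 3, 4, 5, 6, 7, 8, 9, 10, 11, 12, 13, 16, 17}
|A +̂ A| = 17
(Reference bound: |A +̂ A| ≥ 2|A| - 3 for |A| ≥ 2, with |A| = 7 giving ≥ 11.)

|A +̂ A| = 17


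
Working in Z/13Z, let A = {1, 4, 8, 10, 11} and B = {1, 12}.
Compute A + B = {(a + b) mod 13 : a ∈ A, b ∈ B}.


Work in Z/13Z: reduce every sum a + b modulo 13.
Enumerate all 10 pairs:
a = 1: 1+1=2, 1+12=0
a = 4: 4+1=5, 4+12=3
a = 8: 8+1=9, 8+12=7
a = 10: 10+1=11, 10+12=9
a = 11: 11+1=12, 11+12=10
Distinct residues collected: {0, 2, 3, 5, 7, 9, 10, 11, 12}
|A + B| = 9 (out of 13 total residues).

A + B = {0, 2, 3, 5, 7, 9, 10, 11, 12}


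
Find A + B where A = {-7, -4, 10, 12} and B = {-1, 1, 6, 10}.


A + B = {a + b : a ∈ A, b ∈ B}.
Enumerate all |A|·|B| = 4·4 = 16 pairs (a, b) and collect distinct sums.
a = -7: -7+-1=-8, -7+1=-6, -7+6=-1, -7+10=3
a = -4: -4+-1=-5, -4+1=-3, -4+6=2, -4+10=6
a = 10: 10+-1=9, 10+1=11, 10+6=16, 10+10=20
a = 12: 12+-1=11, 12+1=13, 12+6=18, 12+10=22
Collecting distinct sums: A + B = {-8, -6, -5, -3, -1, 2, 3, 6, 9, 11, 13, 16, 18, 20, 22}
|A + B| = 15

A + B = {-8, -6, -5, -3, -1, 2, 3, 6, 9, 11, 13, 16, 18, 20, 22}


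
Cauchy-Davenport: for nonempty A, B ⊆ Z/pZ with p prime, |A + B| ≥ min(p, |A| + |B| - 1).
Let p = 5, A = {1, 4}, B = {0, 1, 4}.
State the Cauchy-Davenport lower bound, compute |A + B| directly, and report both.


Cauchy-Davenport: |A + B| ≥ min(p, |A| + |B| - 1) for A, B nonempty in Z/pZ.
|A| = 2, |B| = 3, p = 5.
CD lower bound = min(5, 2 + 3 - 1) = min(5, 4) = 4.
Compute A + B mod 5 directly:
a = 1: 1+0=1, 1+1=2, 1+4=0
a = 4: 4+0=4, 4+1=0, 4+4=3
A + B = {0, 1, 2, 3, 4}, so |A + B| = 5.
Verify: 5 ≥ 4? Yes ✓.

CD lower bound = 4, actual |A + B| = 5.


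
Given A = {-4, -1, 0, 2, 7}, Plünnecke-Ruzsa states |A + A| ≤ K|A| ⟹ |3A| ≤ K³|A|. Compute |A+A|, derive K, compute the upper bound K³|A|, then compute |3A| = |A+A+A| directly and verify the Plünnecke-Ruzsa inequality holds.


|A| = 5.
Step 1: Compute A + A by enumerating all 25 pairs.
A + A = {-8, -5, -4, -2, -1, 0, 1, 2, 3, 4, 6, 7, 9, 14}, so |A + A| = 14.
Step 2: Doubling constant K = |A + A|/|A| = 14/5 = 14/5 ≈ 2.8000.
Step 3: Plünnecke-Ruzsa gives |3A| ≤ K³·|A| = (2.8000)³ · 5 ≈ 109.7600.
Step 4: Compute 3A = A + A + A directly by enumerating all triples (a,b,c) ∈ A³; |3A| = 25.
Step 5: Check 25 ≤ 109.7600? Yes ✓.

K = 14/5, Plünnecke-Ruzsa bound K³|A| ≈ 109.7600, |3A| = 25, inequality holds.


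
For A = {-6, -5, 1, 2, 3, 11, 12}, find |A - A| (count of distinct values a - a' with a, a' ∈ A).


A - A = {a - a' : a, a' ∈ A}; |A| = 7.
Bounds: 2|A|-1 ≤ |A - A| ≤ |A|² - |A| + 1, i.e. 13 ≤ |A - A| ≤ 43.
Note: 0 ∈ A - A always (from a - a). The set is symmetric: if d ∈ A - A then -d ∈ A - A.
Enumerate nonzero differences d = a - a' with a > a' (then include -d):
Positive differences: {1, 2, 6, 7, 8, 9, 10, 11, 16, 17, 18}
Full difference set: {0} ∪ (positive diffs) ∪ (negative diffs).
|A - A| = 1 + 2·11 = 23 (matches direct enumeration: 23).

|A - A| = 23


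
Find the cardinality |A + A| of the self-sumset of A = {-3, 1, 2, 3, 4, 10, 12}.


A + A = {a + a' : a, a' ∈ A}; |A| = 7.
General bounds: 2|A| - 1 ≤ |A + A| ≤ |A|(|A|+1)/2, i.e. 13 ≤ |A + A| ≤ 28.
Lower bound 2|A|-1 is attained iff A is an arithmetic progression.
Enumerate sums a + a' for a ≤ a' (symmetric, so this suffices):
a = -3: -3+-3=-6, -3+1=-2, -3+2=-1, -3+3=0, -3+4=1, -3+10=7, -3+12=9
a = 1: 1+1=2, 1+2=3, 1+3=4, 1+4=5, 1+10=11, 1+12=13
a = 2: 2+2=4, 2+3=5, 2+4=6, 2+10=12, 2+12=14
a = 3: 3+3=6, 3+4=7, 3+10=13, 3+12=15
a = 4: 4+4=8, 4+10=14, 4+12=16
a = 10: 10+10=20, 10+12=22
a = 12: 12+12=24
Distinct sums: {-6, -2, -1, 0, 1, 2, 3, 4, 5, 6, 7, 8, 9, 11, 12, 13, 14, 15, 16, 20, 22, 24}
|A + A| = 22

|A + A| = 22


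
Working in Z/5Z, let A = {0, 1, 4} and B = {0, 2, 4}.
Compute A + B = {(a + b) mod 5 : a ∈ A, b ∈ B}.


Work in Z/5Z: reduce every sum a + b modulo 5.
Enumerate all 9 pairs:
a = 0: 0+0=0, 0+2=2, 0+4=4
a = 1: 1+0=1, 1+2=3, 1+4=0
a = 4: 4+0=4, 4+2=1, 4+4=3
Distinct residues collected: {0, 1, 2, 3, 4}
|A + B| = 5 (out of 5 total residues).

A + B = {0, 1, 2, 3, 4}


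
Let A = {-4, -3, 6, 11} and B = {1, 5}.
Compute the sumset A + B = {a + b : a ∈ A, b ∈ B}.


A + B = {a + b : a ∈ A, b ∈ B}.
Enumerate all |A|·|B| = 4·2 = 8 pairs (a, b) and collect distinct sums.
a = -4: -4+1=-3, -4+5=1
a = -3: -3+1=-2, -3+5=2
a = 6: 6+1=7, 6+5=11
a = 11: 11+1=12, 11+5=16
Collecting distinct sums: A + B = {-3, -2, 1, 2, 7, 11, 12, 16}
|A + B| = 8

A + B = {-3, -2, 1, 2, 7, 11, 12, 16}


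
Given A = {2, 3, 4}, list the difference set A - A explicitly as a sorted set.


A - A = {a - a' : a, a' ∈ A}.
Compute a - a' for each ordered pair (a, a'):
a = 2: 2-2=0, 2-3=-1, 2-4=-2
a = 3: 3-2=1, 3-3=0, 3-4=-1
a = 4: 4-2=2, 4-3=1, 4-4=0
Collecting distinct values (and noting 0 appears from a-a):
A - A = {-2, -1, 0, 1, 2}
|A - A| = 5

A - A = {-2, -1, 0, 1, 2}


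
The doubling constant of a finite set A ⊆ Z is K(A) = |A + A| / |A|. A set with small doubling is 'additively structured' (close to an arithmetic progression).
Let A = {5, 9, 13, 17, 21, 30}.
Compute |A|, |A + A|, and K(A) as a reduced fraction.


|A| = 6.
Compute A + A by enumerating all 36 pairs.
A + A = {10, 14, 18, 22, 26, 30, 34, 35, 38, 39, 42, 43, 47, 51, 60}, so |A + A| = 15.
K = |A + A| / |A| = 15/6 = 5/2 ≈ 2.5000.
Reference: AP of size 6 gives K = 11/6 ≈ 1.8333; a fully generic set of size 6 gives K ≈ 3.5000.

|A| = 6, |A + A| = 15, K = 15/6 = 5/2.


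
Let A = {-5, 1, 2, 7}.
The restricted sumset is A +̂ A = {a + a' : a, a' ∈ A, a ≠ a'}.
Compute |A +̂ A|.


Restricted sumset: A +̂ A = {a + a' : a ∈ A, a' ∈ A, a ≠ a'}.
Equivalently, take A + A and drop any sum 2a that is achievable ONLY as a + a for a ∈ A (i.e. sums representable only with equal summands).
Enumerate pairs (a, a') with a < a' (symmetric, so each unordered pair gives one sum; this covers all a ≠ a'):
  -5 + 1 = -4
  -5 + 2 = -3
  -5 + 7 = 2
  1 + 2 = 3
  1 + 7 = 8
  2 + 7 = 9
Collected distinct sums: {-4, -3, 2, 3, 8, 9}
|A +̂ A| = 6
(Reference bound: |A +̂ A| ≥ 2|A| - 3 for |A| ≥ 2, with |A| = 4 giving ≥ 5.)

|A +̂ A| = 6


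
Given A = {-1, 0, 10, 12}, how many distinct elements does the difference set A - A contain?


A - A = {a - a' : a, a' ∈ A}; |A| = 4.
Bounds: 2|A|-1 ≤ |A - A| ≤ |A|² - |A| + 1, i.e. 7 ≤ |A - A| ≤ 13.
Note: 0 ∈ A - A always (from a - a). The set is symmetric: if d ∈ A - A then -d ∈ A - A.
Enumerate nonzero differences d = a - a' with a > a' (then include -d):
Positive differences: {1, 2, 10, 11, 12, 13}
Full difference set: {0} ∪ (positive diffs) ∪ (negative diffs).
|A - A| = 1 + 2·6 = 13 (matches direct enumeration: 13).

|A - A| = 13


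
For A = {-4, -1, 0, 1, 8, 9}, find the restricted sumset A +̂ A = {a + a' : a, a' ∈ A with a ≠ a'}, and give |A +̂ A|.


Restricted sumset: A +̂ A = {a + a' : a ∈ A, a' ∈ A, a ≠ a'}.
Equivalently, take A + A and drop any sum 2a that is achievable ONLY as a + a for a ∈ A (i.e. sums representable only with equal summands).
Enumerate pairs (a, a') with a < a' (symmetric, so each unordered pair gives one sum; this covers all a ≠ a'):
  -4 + -1 = -5
  -4 + 0 = -4
  -4 + 1 = -3
  -4 + 8 = 4
  -4 + 9 = 5
  -1 + 0 = -1
  -1 + 1 = 0
  -1 + 8 = 7
  -1 + 9 = 8
  0 + 1 = 1
  0 + 8 = 8
  0 + 9 = 9
  1 + 8 = 9
  1 + 9 = 10
  8 + 9 = 17
Collected distinct sums: {-5, -4, -3, -1, 0, 1, 4, 5, 7, 8, 9, 10, 17}
|A +̂ A| = 13
(Reference bound: |A +̂ A| ≥ 2|A| - 3 for |A| ≥ 2, with |A| = 6 giving ≥ 9.)

|A +̂ A| = 13


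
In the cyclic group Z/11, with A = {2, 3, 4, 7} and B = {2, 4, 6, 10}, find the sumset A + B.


Work in Z/11Z: reduce every sum a + b modulo 11.
Enumerate all 16 pairs:
a = 2: 2+2=4, 2+4=6, 2+6=8, 2+10=1
a = 3: 3+2=5, 3+4=7, 3+6=9, 3+10=2
a = 4: 4+2=6, 4+4=8, 4+6=10, 4+10=3
a = 7: 7+2=9, 7+4=0, 7+6=2, 7+10=6
Distinct residues collected: {0, 1, 2, 3, 4, 5, 6, 7, 8, 9, 10}
|A + B| = 11 (out of 11 total residues).

A + B = {0, 1, 2, 3, 4, 5, 6, 7, 8, 9, 10}


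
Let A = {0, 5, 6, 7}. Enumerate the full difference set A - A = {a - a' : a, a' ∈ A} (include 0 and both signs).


A - A = {a - a' : a, a' ∈ A}.
Compute a - a' for each ordered pair (a, a'):
a = 0: 0-0=0, 0-5=-5, 0-6=-6, 0-7=-7
a = 5: 5-0=5, 5-5=0, 5-6=-1, 5-7=-2
a = 6: 6-0=6, 6-5=1, 6-6=0, 6-7=-1
a = 7: 7-0=7, 7-5=2, 7-6=1, 7-7=0
Collecting distinct values (and noting 0 appears from a-a):
A - A = {-7, -6, -5, -2, -1, 0, 1, 2, 5, 6, 7}
|A - A| = 11

A - A = {-7, -6, -5, -2, -1, 0, 1, 2, 5, 6, 7}


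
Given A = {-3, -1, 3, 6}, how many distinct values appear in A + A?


A + A = {a + a' : a, a' ∈ A}; |A| = 4.
General bounds: 2|A| - 1 ≤ |A + A| ≤ |A|(|A|+1)/2, i.e. 7 ≤ |A + A| ≤ 10.
Lower bound 2|A|-1 is attained iff A is an arithmetic progression.
Enumerate sums a + a' for a ≤ a' (symmetric, so this suffices):
a = -3: -3+-3=-6, -3+-1=-4, -3+3=0, -3+6=3
a = -1: -1+-1=-2, -1+3=2, -1+6=5
a = 3: 3+3=6, 3+6=9
a = 6: 6+6=12
Distinct sums: {-6, -4, -2, 0, 2, 3, 5, 6, 9, 12}
|A + A| = 10

|A + A| = 10


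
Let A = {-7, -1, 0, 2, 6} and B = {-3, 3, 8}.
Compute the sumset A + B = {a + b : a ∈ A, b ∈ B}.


A + B = {a + b : a ∈ A, b ∈ B}.
Enumerate all |A|·|B| = 5·3 = 15 pairs (a, b) and collect distinct sums.
a = -7: -7+-3=-10, -7+3=-4, -7+8=1
a = -1: -1+-3=-4, -1+3=2, -1+8=7
a = 0: 0+-3=-3, 0+3=3, 0+8=8
a = 2: 2+-3=-1, 2+3=5, 2+8=10
a = 6: 6+-3=3, 6+3=9, 6+8=14
Collecting distinct sums: A + B = {-10, -4, -3, -1, 1, 2, 3, 5, 7, 8, 9, 10, 14}
|A + B| = 13

A + B = {-10, -4, -3, -1, 1, 2, 3, 5, 7, 8, 9, 10, 14}


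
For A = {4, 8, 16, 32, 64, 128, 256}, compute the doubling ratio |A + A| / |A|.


|A| = 7.
Compute A + A by enumerating all 49 pairs.
A + A = {8, 12, 16, 20, 24, 32, 36, 40, 48, 64, 68, 72, 80, 96, 128, 132, 136, 144, 160, 192, 256, 260, 264, 272, 288, 320, 384, 512}, so |A + A| = 28.
K = |A + A| / |A| = 28/7 = 4/1 ≈ 4.0000.
Reference: AP of size 7 gives K = 13/7 ≈ 1.8571; a fully generic set of size 7 gives K ≈ 4.0000.

|A| = 7, |A + A| = 28, K = 28/7 = 4/1.


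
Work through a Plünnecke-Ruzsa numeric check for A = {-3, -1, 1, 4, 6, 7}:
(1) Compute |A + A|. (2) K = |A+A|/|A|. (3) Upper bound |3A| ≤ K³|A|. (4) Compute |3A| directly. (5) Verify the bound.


|A| = 6.
Step 1: Compute A + A by enumerating all 36 pairs.
A + A = {-6, -4, -2, 0, 1, 2, 3, 4, 5, 6, 7, 8, 10, 11, 12, 13, 14}, so |A + A| = 17.
Step 2: Doubling constant K = |A + A|/|A| = 17/6 = 17/6 ≈ 2.8333.
Step 3: Plünnecke-Ruzsa gives |3A| ≤ K³·|A| = (2.8333)³ · 6 ≈ 136.4722.
Step 4: Compute 3A = A + A + A directly by enumerating all triples (a,b,c) ∈ A³; |3A| = 28.
Step 5: Check 28 ≤ 136.4722? Yes ✓.

K = 17/6, Plünnecke-Ruzsa bound K³|A| ≈ 136.4722, |3A| = 28, inequality holds.


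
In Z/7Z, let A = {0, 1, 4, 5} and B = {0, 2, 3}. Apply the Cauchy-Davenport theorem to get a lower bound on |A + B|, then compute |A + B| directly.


Cauchy-Davenport: |A + B| ≥ min(p, |A| + |B| - 1) for A, B nonempty in Z/pZ.
|A| = 4, |B| = 3, p = 7.
CD lower bound = min(7, 4 + 3 - 1) = min(7, 6) = 6.
Compute A + B mod 7 directly:
a = 0: 0+0=0, 0+2=2, 0+3=3
a = 1: 1+0=1, 1+2=3, 1+3=4
a = 4: 4+0=4, 4+2=6, 4+3=0
a = 5: 5+0=5, 5+2=0, 5+3=1
A + B = {0, 1, 2, 3, 4, 5, 6}, so |A + B| = 7.
Verify: 7 ≥ 6? Yes ✓.

CD lower bound = 6, actual |A + B| = 7.


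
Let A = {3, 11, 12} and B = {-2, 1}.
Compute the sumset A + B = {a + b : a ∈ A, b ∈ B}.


A + B = {a + b : a ∈ A, b ∈ B}.
Enumerate all |A|·|B| = 3·2 = 6 pairs (a, b) and collect distinct sums.
a = 3: 3+-2=1, 3+1=4
a = 11: 11+-2=9, 11+1=12
a = 12: 12+-2=10, 12+1=13
Collecting distinct sums: A + B = {1, 4, 9, 10, 12, 13}
|A + B| = 6

A + B = {1, 4, 9, 10, 12, 13}


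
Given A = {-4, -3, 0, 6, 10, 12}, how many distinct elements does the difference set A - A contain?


A - A = {a - a' : a, a' ∈ A}; |A| = 6.
Bounds: 2|A|-1 ≤ |A - A| ≤ |A|² - |A| + 1, i.e. 11 ≤ |A - A| ≤ 31.
Note: 0 ∈ A - A always (from a - a). The set is symmetric: if d ∈ A - A then -d ∈ A - A.
Enumerate nonzero differences d = a - a' with a > a' (then include -d):
Positive differences: {1, 2, 3, 4, 6, 9, 10, 12, 13, 14, 15, 16}
Full difference set: {0} ∪ (positive diffs) ∪ (negative diffs).
|A - A| = 1 + 2·12 = 25 (matches direct enumeration: 25).

|A - A| = 25


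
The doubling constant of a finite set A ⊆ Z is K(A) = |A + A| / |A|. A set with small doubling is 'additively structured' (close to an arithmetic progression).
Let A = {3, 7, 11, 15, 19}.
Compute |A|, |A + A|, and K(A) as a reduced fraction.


|A| = 5.
Compute A + A by enumerating all 25 pairs.
A + A = {6, 10, 14, 18, 22, 26, 30, 34, 38}, so |A + A| = 9.
K = |A + A| / |A| = 9/5 (already in lowest terms) ≈ 1.8000.
Reference: AP of size 5 gives K = 9/5 ≈ 1.8000; a fully generic set of size 5 gives K ≈ 3.0000.

|A| = 5, |A + A| = 9, K = 9/5.


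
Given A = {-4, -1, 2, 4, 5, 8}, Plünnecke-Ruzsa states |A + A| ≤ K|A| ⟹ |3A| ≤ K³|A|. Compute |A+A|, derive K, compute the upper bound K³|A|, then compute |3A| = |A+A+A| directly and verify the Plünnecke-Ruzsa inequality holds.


|A| = 6.
Step 1: Compute A + A by enumerating all 36 pairs.
A + A = {-8, -5, -2, 0, 1, 3, 4, 6, 7, 8, 9, 10, 12, 13, 16}, so |A + A| = 15.
Step 2: Doubling constant K = |A + A|/|A| = 15/6 = 15/6 ≈ 2.5000.
Step 3: Plünnecke-Ruzsa gives |3A| ≤ K³·|A| = (2.5000)³ · 6 ≈ 93.7500.
Step 4: Compute 3A = A + A + A directly by enumerating all triples (a,b,c) ∈ A³; |3A| = 27.
Step 5: Check 27 ≤ 93.7500? Yes ✓.

K = 15/6, Plünnecke-Ruzsa bound K³|A| ≈ 93.7500, |3A| = 27, inequality holds.


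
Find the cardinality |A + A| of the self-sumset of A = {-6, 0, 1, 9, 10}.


A + A = {a + a' : a, a' ∈ A}; |A| = 5.
General bounds: 2|A| - 1 ≤ |A + A| ≤ |A|(|A|+1)/2, i.e. 9 ≤ |A + A| ≤ 15.
Lower bound 2|A|-1 is attained iff A is an arithmetic progression.
Enumerate sums a + a' for a ≤ a' (symmetric, so this suffices):
a = -6: -6+-6=-12, -6+0=-6, -6+1=-5, -6+9=3, -6+10=4
a = 0: 0+0=0, 0+1=1, 0+9=9, 0+10=10
a = 1: 1+1=2, 1+9=10, 1+10=11
a = 9: 9+9=18, 9+10=19
a = 10: 10+10=20
Distinct sums: {-12, -6, -5, 0, 1, 2, 3, 4, 9, 10, 11, 18, 19, 20}
|A + A| = 14

|A + A| = 14


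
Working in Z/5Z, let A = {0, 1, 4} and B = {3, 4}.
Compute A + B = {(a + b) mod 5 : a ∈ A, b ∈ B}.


Work in Z/5Z: reduce every sum a + b modulo 5.
Enumerate all 6 pairs:
a = 0: 0+3=3, 0+4=4
a = 1: 1+3=4, 1+4=0
a = 4: 4+3=2, 4+4=3
Distinct residues collected: {0, 2, 3, 4}
|A + B| = 4 (out of 5 total residues).

A + B = {0, 2, 3, 4}


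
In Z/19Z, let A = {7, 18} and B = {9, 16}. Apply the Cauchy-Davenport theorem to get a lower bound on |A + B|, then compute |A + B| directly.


Cauchy-Davenport: |A + B| ≥ min(p, |A| + |B| - 1) for A, B nonempty in Z/pZ.
|A| = 2, |B| = 2, p = 19.
CD lower bound = min(19, 2 + 2 - 1) = min(19, 3) = 3.
Compute A + B mod 19 directly:
a = 7: 7+9=16, 7+16=4
a = 18: 18+9=8, 18+16=15
A + B = {4, 8, 15, 16}, so |A + B| = 4.
Verify: 4 ≥ 3? Yes ✓.

CD lower bound = 3, actual |A + B| = 4.


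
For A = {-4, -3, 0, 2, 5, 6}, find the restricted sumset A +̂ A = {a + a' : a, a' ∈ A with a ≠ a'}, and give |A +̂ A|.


Restricted sumset: A +̂ A = {a + a' : a ∈ A, a' ∈ A, a ≠ a'}.
Equivalently, take A + A and drop any sum 2a that is achievable ONLY as a + a for a ∈ A (i.e. sums representable only with equal summands).
Enumerate pairs (a, a') with a < a' (symmetric, so each unordered pair gives one sum; this covers all a ≠ a'):
  -4 + -3 = -7
  -4 + 0 = -4
  -4 + 2 = -2
  -4 + 5 = 1
  -4 + 6 = 2
  -3 + 0 = -3
  -3 + 2 = -1
  -3 + 5 = 2
  -3 + 6 = 3
  0 + 2 = 2
  0 + 5 = 5
  0 + 6 = 6
  2 + 5 = 7
  2 + 6 = 8
  5 + 6 = 11
Collected distinct sums: {-7, -4, -3, -2, -1, 1, 2, 3, 5, 6, 7, 8, 11}
|A +̂ A| = 13
(Reference bound: |A +̂ A| ≥ 2|A| - 3 for |A| ≥ 2, with |A| = 6 giving ≥ 9.)

|A +̂ A| = 13


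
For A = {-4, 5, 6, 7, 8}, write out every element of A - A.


A - A = {a - a' : a, a' ∈ A}.
Compute a - a' for each ordered pair (a, a'):
a = -4: -4--4=0, -4-5=-9, -4-6=-10, -4-7=-11, -4-8=-12
a = 5: 5--4=9, 5-5=0, 5-6=-1, 5-7=-2, 5-8=-3
a = 6: 6--4=10, 6-5=1, 6-6=0, 6-7=-1, 6-8=-2
a = 7: 7--4=11, 7-5=2, 7-6=1, 7-7=0, 7-8=-1
a = 8: 8--4=12, 8-5=3, 8-6=2, 8-7=1, 8-8=0
Collecting distinct values (and noting 0 appears from a-a):
A - A = {-12, -11, -10, -9, -3, -2, -1, 0, 1, 2, 3, 9, 10, 11, 12}
|A - A| = 15

A - A = {-12, -11, -10, -9, -3, -2, -1, 0, 1, 2, 3, 9, 10, 11, 12}


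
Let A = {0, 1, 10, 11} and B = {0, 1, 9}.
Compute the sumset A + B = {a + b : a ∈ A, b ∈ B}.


A + B = {a + b : a ∈ A, b ∈ B}.
Enumerate all |A|·|B| = 4·3 = 12 pairs (a, b) and collect distinct sums.
a = 0: 0+0=0, 0+1=1, 0+9=9
a = 1: 1+0=1, 1+1=2, 1+9=10
a = 10: 10+0=10, 10+1=11, 10+9=19
a = 11: 11+0=11, 11+1=12, 11+9=20
Collecting distinct sums: A + B = {0, 1, 2, 9, 10, 11, 12, 19, 20}
|A + B| = 9

A + B = {0, 1, 2, 9, 10, 11, 12, 19, 20}


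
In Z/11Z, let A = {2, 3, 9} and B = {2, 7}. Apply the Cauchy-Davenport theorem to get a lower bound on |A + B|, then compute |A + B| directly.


Cauchy-Davenport: |A + B| ≥ min(p, |A| + |B| - 1) for A, B nonempty in Z/pZ.
|A| = 3, |B| = 2, p = 11.
CD lower bound = min(11, 3 + 2 - 1) = min(11, 4) = 4.
Compute A + B mod 11 directly:
a = 2: 2+2=4, 2+7=9
a = 3: 3+2=5, 3+7=10
a = 9: 9+2=0, 9+7=5
A + B = {0, 4, 5, 9, 10}, so |A + B| = 5.
Verify: 5 ≥ 4? Yes ✓.

CD lower bound = 4, actual |A + B| = 5.


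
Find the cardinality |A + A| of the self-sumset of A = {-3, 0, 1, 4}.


A + A = {a + a' : a, a' ∈ A}; |A| = 4.
General bounds: 2|A| - 1 ≤ |A + A| ≤ |A|(|A|+1)/2, i.e. 7 ≤ |A + A| ≤ 10.
Lower bound 2|A|-1 is attained iff A is an arithmetic progression.
Enumerate sums a + a' for a ≤ a' (symmetric, so this suffices):
a = -3: -3+-3=-6, -3+0=-3, -3+1=-2, -3+4=1
a = 0: 0+0=0, 0+1=1, 0+4=4
a = 1: 1+1=2, 1+4=5
a = 4: 4+4=8
Distinct sums: {-6, -3, -2, 0, 1, 2, 4, 5, 8}
|A + A| = 9

|A + A| = 9


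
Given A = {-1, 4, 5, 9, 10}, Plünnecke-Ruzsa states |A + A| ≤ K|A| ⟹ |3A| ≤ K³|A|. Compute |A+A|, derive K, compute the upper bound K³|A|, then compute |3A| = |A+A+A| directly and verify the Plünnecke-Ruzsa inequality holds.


|A| = 5.
Step 1: Compute A + A by enumerating all 25 pairs.
A + A = {-2, 3, 4, 8, 9, 10, 13, 14, 15, 18, 19, 20}, so |A + A| = 12.
Step 2: Doubling constant K = |A + A|/|A| = 12/5 = 12/5 ≈ 2.4000.
Step 3: Plünnecke-Ruzsa gives |3A| ≤ K³·|A| = (2.4000)³ · 5 ≈ 69.1200.
Step 4: Compute 3A = A + A + A directly by enumerating all triples (a,b,c) ∈ A³; |3A| = 22.
Step 5: Check 22 ≤ 69.1200? Yes ✓.

K = 12/5, Plünnecke-Ruzsa bound K³|A| ≈ 69.1200, |3A| = 22, inequality holds.


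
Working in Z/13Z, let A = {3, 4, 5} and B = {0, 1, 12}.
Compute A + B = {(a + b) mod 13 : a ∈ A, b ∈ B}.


Work in Z/13Z: reduce every sum a + b modulo 13.
Enumerate all 9 pairs:
a = 3: 3+0=3, 3+1=4, 3+12=2
a = 4: 4+0=4, 4+1=5, 4+12=3
a = 5: 5+0=5, 5+1=6, 5+12=4
Distinct residues collected: {2, 3, 4, 5, 6}
|A + B| = 5 (out of 13 total residues).

A + B = {2, 3, 4, 5, 6}


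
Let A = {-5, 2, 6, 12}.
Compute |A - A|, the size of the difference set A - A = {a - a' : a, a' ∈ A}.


A - A = {a - a' : a, a' ∈ A}; |A| = 4.
Bounds: 2|A|-1 ≤ |A - A| ≤ |A|² - |A| + 1, i.e. 7 ≤ |A - A| ≤ 13.
Note: 0 ∈ A - A always (from a - a). The set is symmetric: if d ∈ A - A then -d ∈ A - A.
Enumerate nonzero differences d = a - a' with a > a' (then include -d):
Positive differences: {4, 6, 7, 10, 11, 17}
Full difference set: {0} ∪ (positive diffs) ∪ (negative diffs).
|A - A| = 1 + 2·6 = 13 (matches direct enumeration: 13).

|A - A| = 13


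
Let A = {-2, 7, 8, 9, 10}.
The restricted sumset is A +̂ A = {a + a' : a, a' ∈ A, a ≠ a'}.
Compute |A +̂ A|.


Restricted sumset: A +̂ A = {a + a' : a ∈ A, a' ∈ A, a ≠ a'}.
Equivalently, take A + A and drop any sum 2a that is achievable ONLY as a + a for a ∈ A (i.e. sums representable only with equal summands).
Enumerate pairs (a, a') with a < a' (symmetric, so each unordered pair gives one sum; this covers all a ≠ a'):
  -2 + 7 = 5
  -2 + 8 = 6
  -2 + 9 = 7
  -2 + 10 = 8
  7 + 8 = 15
  7 + 9 = 16
  7 + 10 = 17
  8 + 9 = 17
  8 + 10 = 18
  9 + 10 = 19
Collected distinct sums: {5, 6, 7, 8, 15, 16, 17, 18, 19}
|A +̂ A| = 9
(Reference bound: |A +̂ A| ≥ 2|A| - 3 for |A| ≥ 2, with |A| = 5 giving ≥ 7.)

|A +̂ A| = 9


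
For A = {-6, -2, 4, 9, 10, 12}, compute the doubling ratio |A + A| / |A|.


|A| = 6.
Compute A + A by enumerating all 36 pairs.
A + A = {-12, -8, -4, -2, 2, 3, 4, 6, 7, 8, 10, 13, 14, 16, 18, 19, 20, 21, 22, 24}, so |A + A| = 20.
K = |A + A| / |A| = 20/6 = 10/3 ≈ 3.3333.
Reference: AP of size 6 gives K = 11/6 ≈ 1.8333; a fully generic set of size 6 gives K ≈ 3.5000.

|A| = 6, |A + A| = 20, K = 20/6 = 10/3.


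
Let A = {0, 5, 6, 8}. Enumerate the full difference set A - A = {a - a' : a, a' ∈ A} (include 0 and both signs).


A - A = {a - a' : a, a' ∈ A}.
Compute a - a' for each ordered pair (a, a'):
a = 0: 0-0=0, 0-5=-5, 0-6=-6, 0-8=-8
a = 5: 5-0=5, 5-5=0, 5-6=-1, 5-8=-3
a = 6: 6-0=6, 6-5=1, 6-6=0, 6-8=-2
a = 8: 8-0=8, 8-5=3, 8-6=2, 8-8=0
Collecting distinct values (and noting 0 appears from a-a):
A - A = {-8, -6, -5, -3, -2, -1, 0, 1, 2, 3, 5, 6, 8}
|A - A| = 13

A - A = {-8, -6, -5, -3, -2, -1, 0, 1, 2, 3, 5, 6, 8}


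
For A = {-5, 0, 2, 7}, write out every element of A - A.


A - A = {a - a' : a, a' ∈ A}.
Compute a - a' for each ordered pair (a, a'):
a = -5: -5--5=0, -5-0=-5, -5-2=-7, -5-7=-12
a = 0: 0--5=5, 0-0=0, 0-2=-2, 0-7=-7
a = 2: 2--5=7, 2-0=2, 2-2=0, 2-7=-5
a = 7: 7--5=12, 7-0=7, 7-2=5, 7-7=0
Collecting distinct values (and noting 0 appears from a-a):
A - A = {-12, -7, -5, -2, 0, 2, 5, 7, 12}
|A - A| = 9

A - A = {-12, -7, -5, -2, 0, 2, 5, 7, 12}


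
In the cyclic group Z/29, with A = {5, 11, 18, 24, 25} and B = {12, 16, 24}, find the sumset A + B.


Work in Z/29Z: reduce every sum a + b modulo 29.
Enumerate all 15 pairs:
a = 5: 5+12=17, 5+16=21, 5+24=0
a = 11: 11+12=23, 11+16=27, 11+24=6
a = 18: 18+12=1, 18+16=5, 18+24=13
a = 24: 24+12=7, 24+16=11, 24+24=19
a = 25: 25+12=8, 25+16=12, 25+24=20
Distinct residues collected: {0, 1, 5, 6, 7, 8, 11, 12, 13, 17, 19, 20, 21, 23, 27}
|A + B| = 15 (out of 29 total residues).

A + B = {0, 1, 5, 6, 7, 8, 11, 12, 13, 17, 19, 20, 21, 23, 27}


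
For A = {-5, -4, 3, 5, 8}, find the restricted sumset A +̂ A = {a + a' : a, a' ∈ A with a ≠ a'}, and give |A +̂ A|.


Restricted sumset: A +̂ A = {a + a' : a ∈ A, a' ∈ A, a ≠ a'}.
Equivalently, take A + A and drop any sum 2a that is achievable ONLY as a + a for a ∈ A (i.e. sums representable only with equal summands).
Enumerate pairs (a, a') with a < a' (symmetric, so each unordered pair gives one sum; this covers all a ≠ a'):
  -5 + -4 = -9
  -5 + 3 = -2
  -5 + 5 = 0
  -5 + 8 = 3
  -4 + 3 = -1
  -4 + 5 = 1
  -4 + 8 = 4
  3 + 5 = 8
  3 + 8 = 11
  5 + 8 = 13
Collected distinct sums: {-9, -2, -1, 0, 1, 3, 4, 8, 11, 13}
|A +̂ A| = 10
(Reference bound: |A +̂ A| ≥ 2|A| - 3 for |A| ≥ 2, with |A| = 5 giving ≥ 7.)

|A +̂ A| = 10


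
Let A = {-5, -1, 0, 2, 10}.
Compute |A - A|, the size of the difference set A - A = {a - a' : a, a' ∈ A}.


A - A = {a - a' : a, a' ∈ A}; |A| = 5.
Bounds: 2|A|-1 ≤ |A - A| ≤ |A|² - |A| + 1, i.e. 9 ≤ |A - A| ≤ 21.
Note: 0 ∈ A - A always (from a - a). The set is symmetric: if d ∈ A - A then -d ∈ A - A.
Enumerate nonzero differences d = a - a' with a > a' (then include -d):
Positive differences: {1, 2, 3, 4, 5, 7, 8, 10, 11, 15}
Full difference set: {0} ∪ (positive diffs) ∪ (negative diffs).
|A - A| = 1 + 2·10 = 21 (matches direct enumeration: 21).

|A - A| = 21


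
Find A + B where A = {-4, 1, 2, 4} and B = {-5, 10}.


A + B = {a + b : a ∈ A, b ∈ B}.
Enumerate all |A|·|B| = 4·2 = 8 pairs (a, b) and collect distinct sums.
a = -4: -4+-5=-9, -4+10=6
a = 1: 1+-5=-4, 1+10=11
a = 2: 2+-5=-3, 2+10=12
a = 4: 4+-5=-1, 4+10=14
Collecting distinct sums: A + B = {-9, -4, -3, -1, 6, 11, 12, 14}
|A + B| = 8

A + B = {-9, -4, -3, -1, 6, 11, 12, 14}
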